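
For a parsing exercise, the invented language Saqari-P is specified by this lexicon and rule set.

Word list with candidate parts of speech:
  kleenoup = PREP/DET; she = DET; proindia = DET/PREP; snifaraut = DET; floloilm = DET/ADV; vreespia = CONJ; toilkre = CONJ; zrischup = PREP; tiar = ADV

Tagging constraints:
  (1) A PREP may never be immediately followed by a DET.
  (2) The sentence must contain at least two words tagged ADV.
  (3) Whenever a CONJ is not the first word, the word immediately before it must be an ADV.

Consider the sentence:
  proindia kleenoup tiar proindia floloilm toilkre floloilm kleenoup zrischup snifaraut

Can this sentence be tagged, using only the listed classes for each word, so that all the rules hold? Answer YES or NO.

Candidates per position — 1:proindia {DET,PREP}; 2:kleenoup {PREP,DET}; 3:tiar {ADV}; 4:proindia {DET,PREP}; 5:floloilm {DET,ADV}; 6:toilkre {CONJ}; 7:floloilm {DET,ADV}; 8:kleenoup {PREP,DET}; 9:zrischup {PREP}; 10:snifaraut {DET}.
Rule 1 cannot be satisfied by any choice of tags from the lexicon.
So there is no consistent tagging.

NO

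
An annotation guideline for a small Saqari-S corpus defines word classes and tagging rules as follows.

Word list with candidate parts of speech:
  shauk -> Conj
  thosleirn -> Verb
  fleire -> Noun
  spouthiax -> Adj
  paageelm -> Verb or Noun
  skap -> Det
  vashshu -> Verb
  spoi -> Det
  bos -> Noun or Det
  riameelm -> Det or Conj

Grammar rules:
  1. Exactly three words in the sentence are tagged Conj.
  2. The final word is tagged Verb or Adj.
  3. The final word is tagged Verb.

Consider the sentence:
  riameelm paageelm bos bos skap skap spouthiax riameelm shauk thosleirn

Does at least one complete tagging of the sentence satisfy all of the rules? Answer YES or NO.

YES

Candidates per position — 1:riameelm {Det,Conj}; 2:paageelm {Verb,Noun}; 3:bos {Noun,Det}; 4:bos {Noun,Det}; 5:skap {Det}; 6:skap {Det}; 7:spouthiax {Adj}; 8:riameelm {Det,Conj}; 9:shauk {Conj}; 10:thosleirn {Verb}.
One satisfying assignment: Conj Noun Noun Det Det Det Adj Conj Conj Verb.
Checking: rule 1 holds; rule 2 holds; rule 3 holds.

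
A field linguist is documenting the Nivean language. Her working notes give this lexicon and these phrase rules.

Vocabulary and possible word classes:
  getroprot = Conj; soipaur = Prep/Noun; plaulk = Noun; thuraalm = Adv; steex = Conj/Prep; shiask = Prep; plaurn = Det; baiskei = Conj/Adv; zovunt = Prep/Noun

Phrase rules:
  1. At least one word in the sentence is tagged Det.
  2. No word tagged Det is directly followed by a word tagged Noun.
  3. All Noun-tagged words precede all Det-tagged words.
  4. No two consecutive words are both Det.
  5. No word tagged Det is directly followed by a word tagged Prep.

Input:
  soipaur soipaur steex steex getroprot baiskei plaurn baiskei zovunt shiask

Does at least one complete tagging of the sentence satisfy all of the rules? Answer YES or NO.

YES

Candidates per position — 1:soipaur {Prep,Noun}; 2:soipaur {Prep,Noun}; 3:steex {Conj,Prep}; 4:steex {Conj,Prep}; 5:getroprot {Conj}; 6:baiskei {Conj,Adv}; 7:plaurn {Det}; 8:baiskei {Conj,Adv}; 9:zovunt {Prep,Noun}; 10:shiask {Prep}.
One satisfying assignment: Noun Prep Prep Conj Conj Adv Det Conj Prep Prep.
Verifying each rule — rule 1 ok; rule 2 ok; rule 3 ok; rule 4 ok; rule 5 ok.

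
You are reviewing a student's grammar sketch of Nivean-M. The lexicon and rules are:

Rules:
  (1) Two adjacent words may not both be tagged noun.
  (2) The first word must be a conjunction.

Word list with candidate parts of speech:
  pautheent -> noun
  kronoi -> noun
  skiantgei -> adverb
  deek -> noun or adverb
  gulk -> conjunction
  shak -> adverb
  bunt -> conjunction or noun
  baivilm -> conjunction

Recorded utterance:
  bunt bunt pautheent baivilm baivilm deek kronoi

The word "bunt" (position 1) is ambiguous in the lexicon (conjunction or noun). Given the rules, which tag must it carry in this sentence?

Candidates per position — 1:bunt {conjunction,noun}; 2:bunt {conjunction,noun}; 3:pautheent {noun}; 4:baivilm {conjunction}; 5:baivilm {conjunction}; 6:deek {noun,adverb}; 7:kronoi {noun}.
At position 1, choosing noun makes rule 2 impossible to satisfy; hence conjunction.
At position 2, choosing noun makes rule 1 impossible to satisfy; hence conjunction.
At position 6, choosing noun makes rule 1 impossible to satisfy; hence adverb.
The unique satisfying tagging is: conjunction conjunction noun conjunction conjunction adverb noun.
Verifying each rule — rule 1 ok; rule 2 ok.

conjunction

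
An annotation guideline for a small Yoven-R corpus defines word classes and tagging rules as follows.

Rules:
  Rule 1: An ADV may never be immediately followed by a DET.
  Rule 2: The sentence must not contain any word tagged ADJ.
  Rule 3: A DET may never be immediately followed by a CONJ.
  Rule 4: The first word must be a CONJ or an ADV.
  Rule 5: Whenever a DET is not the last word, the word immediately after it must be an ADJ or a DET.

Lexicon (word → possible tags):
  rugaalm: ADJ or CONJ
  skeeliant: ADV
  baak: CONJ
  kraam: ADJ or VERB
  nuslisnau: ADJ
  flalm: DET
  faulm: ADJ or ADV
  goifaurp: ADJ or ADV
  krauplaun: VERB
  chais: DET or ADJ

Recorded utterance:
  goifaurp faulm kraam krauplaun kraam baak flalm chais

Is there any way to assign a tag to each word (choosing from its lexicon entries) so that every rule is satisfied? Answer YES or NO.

YES

Candidates per position — 1:goifaurp {ADJ,ADV}; 2:faulm {ADJ,ADV}; 3:kraam {ADJ,VERB}; 4:krauplaun {VERB}; 5:kraam {ADJ,VERB}; 6:baak {CONJ}; 7:flalm {DET}; 8:chais {DET,ADJ}.
One satisfying assignment: ADV ADV VERB VERB VERB CONJ DET DET.
Checking: rule 1 ✓; rule 2 ✓; rule 3 ✓; rule 4 ✓; rule 5 ✓.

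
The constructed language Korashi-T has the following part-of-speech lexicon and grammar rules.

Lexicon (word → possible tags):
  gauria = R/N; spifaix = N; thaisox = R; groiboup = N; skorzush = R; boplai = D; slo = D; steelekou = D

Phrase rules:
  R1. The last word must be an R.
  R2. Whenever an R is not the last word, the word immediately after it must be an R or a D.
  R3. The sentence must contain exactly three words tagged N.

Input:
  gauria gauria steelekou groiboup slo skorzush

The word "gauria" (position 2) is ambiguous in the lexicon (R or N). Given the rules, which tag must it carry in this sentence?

Candidates per position — 1:gauria {R,N}; 2:gauria {R,N}; 3:steelekou {D}; 4:groiboup {N}; 5:slo {D}; 6:skorzush {R}.
If word 1 were R, no tagging could satisfy rule 3; so word 1 is N.
If word 2 were R, no tagging could satisfy rule 3; so word 2 is N.
So the tagging must be: N N D N D R.
Verifying each rule — rule 1 holds; rule 2 holds; rule 3 holds.

N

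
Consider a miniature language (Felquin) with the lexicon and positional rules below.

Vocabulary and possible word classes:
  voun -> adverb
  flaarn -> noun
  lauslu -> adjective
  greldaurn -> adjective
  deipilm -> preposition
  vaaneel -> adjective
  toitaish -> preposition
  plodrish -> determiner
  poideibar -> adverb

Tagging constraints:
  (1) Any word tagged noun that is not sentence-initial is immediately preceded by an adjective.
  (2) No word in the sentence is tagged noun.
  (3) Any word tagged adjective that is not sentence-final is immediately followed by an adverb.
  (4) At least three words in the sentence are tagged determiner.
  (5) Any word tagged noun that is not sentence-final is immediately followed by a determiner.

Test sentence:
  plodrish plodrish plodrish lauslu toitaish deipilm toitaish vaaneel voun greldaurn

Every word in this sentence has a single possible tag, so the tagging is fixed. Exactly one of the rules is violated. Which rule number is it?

Fixed tagging: determiner determiner determiner adjective preposition preposition preposition adjective adverb adjective.
Rule check: R1 holds, R2 holds, R3 violated, R4 holds, R5 holds.
Only rule 3 fails.

3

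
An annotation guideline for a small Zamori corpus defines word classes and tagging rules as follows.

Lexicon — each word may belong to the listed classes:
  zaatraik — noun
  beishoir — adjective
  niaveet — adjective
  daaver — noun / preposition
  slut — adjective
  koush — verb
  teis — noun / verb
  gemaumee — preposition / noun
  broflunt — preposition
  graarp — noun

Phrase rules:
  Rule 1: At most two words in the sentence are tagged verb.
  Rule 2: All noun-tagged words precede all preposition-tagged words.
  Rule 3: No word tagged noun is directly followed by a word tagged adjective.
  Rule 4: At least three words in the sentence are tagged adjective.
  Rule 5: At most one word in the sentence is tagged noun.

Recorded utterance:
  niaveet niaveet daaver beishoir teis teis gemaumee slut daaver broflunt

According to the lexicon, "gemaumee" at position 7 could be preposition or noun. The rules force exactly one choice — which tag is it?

preposition

Candidates per position — 1:niaveet {adjective}; 2:niaveet {adjective}; 3:daaver {noun,preposition}; 4:beishoir {adjective}; 5:teis {noun,verb}; 6:teis {noun,verb}; 7:gemaumee {preposition,noun}; 8:slut {adjective}; 9:daaver {noun,preposition}; 10:broflunt {preposition}.
Word 3 cannot be noun — rule 3 would then fail for every completion. It is preposition.
Word 5 cannot be noun — rule 2 would then fail for every completion. It is verb.
Word 6 cannot be noun — rule 2 would then fail for every completion. It is verb.
Word 7 cannot be noun — rule 2 would then fail for every completion. It is preposition.
Word 9 cannot be noun — rule 2 would then fail for every completion. It is preposition.
The unique satisfying tagging is: adjective adjective preposition adjective verb verb preposition adjective preposition preposition.
Checking: rule 1 holds; rule 2 holds; rule 3 holds; rule 4 holds; rule 5 holds.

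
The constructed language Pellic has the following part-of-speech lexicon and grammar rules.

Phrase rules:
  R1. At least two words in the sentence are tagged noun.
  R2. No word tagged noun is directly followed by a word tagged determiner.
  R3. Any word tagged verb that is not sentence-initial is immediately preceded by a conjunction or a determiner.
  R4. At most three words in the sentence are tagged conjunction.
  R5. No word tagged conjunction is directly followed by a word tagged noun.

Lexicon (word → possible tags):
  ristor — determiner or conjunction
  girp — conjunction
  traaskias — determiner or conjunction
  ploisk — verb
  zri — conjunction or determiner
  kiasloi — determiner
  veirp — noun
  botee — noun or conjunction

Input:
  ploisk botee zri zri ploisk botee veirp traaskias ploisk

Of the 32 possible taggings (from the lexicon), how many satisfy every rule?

5

Candidates per position — 1:ploisk {verb}; 2:botee {noun,conjunction}; 3:zri {conjunction,determiner}; 4:zri {conjunction,determiner}; 5:ploisk {verb}; 6:botee {noun,conjunction}; 7:veirp {noun}; 8:traaskias {determiner,conjunction}; 9:ploisk {verb}.
There are 32 candidate sequences in total.
The sequences that satisfy every rule: verb noun conjunction conjunction verb noun noun conjunction verb; verb noun conjunction determiner verb noun noun conjunction verb; verb conjunction conjunction determiner verb noun noun conjunction verb; verb conjunction determiner conjunction verb noun noun conjunction verb; verb conjunction determiner determiner verb noun noun conjunction verb.
Count = 5.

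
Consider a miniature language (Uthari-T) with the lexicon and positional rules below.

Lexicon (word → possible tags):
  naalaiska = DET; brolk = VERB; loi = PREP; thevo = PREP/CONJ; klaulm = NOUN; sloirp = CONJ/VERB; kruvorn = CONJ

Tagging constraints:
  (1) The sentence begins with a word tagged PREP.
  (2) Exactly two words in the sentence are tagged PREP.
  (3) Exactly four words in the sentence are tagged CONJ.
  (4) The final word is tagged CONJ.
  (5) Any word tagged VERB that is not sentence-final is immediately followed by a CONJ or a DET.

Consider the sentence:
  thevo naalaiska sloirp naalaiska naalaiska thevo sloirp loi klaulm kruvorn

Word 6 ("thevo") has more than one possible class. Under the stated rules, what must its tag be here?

CONJ

Candidates per position — 1:thevo {PREP,CONJ}; 2:naalaiska {DET}; 3:sloirp {CONJ,VERB}; 4:naalaiska {DET}; 5:naalaiska {DET}; 6:thevo {PREP,CONJ}; 7:sloirp {CONJ,VERB}; 8:loi {PREP}; 9:klaulm {NOUN}; 10:kruvorn {CONJ}.
Position 1: tagging it CONJ would leave rule 1 unsatisfiable, so it must be PREP.
Position 3: tagging it VERB would leave rule 3 unsatisfiable, so it must be CONJ.
Position 6: tagging it PREP would leave rule 2 unsatisfiable, so it must be CONJ.
Position 7: tagging it VERB would leave rule 3 unsatisfiable, so it must be CONJ.
The unique satisfying tagging is: PREP DET CONJ DET DET CONJ CONJ PREP NOUN CONJ.
Check: rule 1 satisfied; rule 2 satisfied; rule 3 satisfied; rule 4 satisfied; rule 5 satisfied.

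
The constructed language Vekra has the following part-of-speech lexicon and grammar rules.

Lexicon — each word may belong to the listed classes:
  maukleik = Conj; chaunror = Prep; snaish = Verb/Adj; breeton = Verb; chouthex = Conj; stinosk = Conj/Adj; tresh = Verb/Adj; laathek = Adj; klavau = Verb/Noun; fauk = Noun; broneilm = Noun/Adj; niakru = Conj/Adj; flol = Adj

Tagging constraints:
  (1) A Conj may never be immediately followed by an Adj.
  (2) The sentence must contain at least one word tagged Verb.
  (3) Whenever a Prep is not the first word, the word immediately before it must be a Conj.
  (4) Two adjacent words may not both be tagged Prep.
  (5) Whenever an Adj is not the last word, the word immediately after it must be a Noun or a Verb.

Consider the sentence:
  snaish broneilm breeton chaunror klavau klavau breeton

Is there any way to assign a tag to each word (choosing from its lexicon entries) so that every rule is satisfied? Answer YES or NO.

Candidates per position — 1:snaish {Verb,Adj}; 2:broneilm {Noun,Adj}; 3:breeton {Verb}; 4:chaunror {Prep}; 5:klavau {Verb,Noun}; 6:klavau {Verb,Noun}; 7:breeton {Verb}.
Rule 3 cannot be satisfied by any choice of tags from the lexicon.
So there is no consistent tagging.

NO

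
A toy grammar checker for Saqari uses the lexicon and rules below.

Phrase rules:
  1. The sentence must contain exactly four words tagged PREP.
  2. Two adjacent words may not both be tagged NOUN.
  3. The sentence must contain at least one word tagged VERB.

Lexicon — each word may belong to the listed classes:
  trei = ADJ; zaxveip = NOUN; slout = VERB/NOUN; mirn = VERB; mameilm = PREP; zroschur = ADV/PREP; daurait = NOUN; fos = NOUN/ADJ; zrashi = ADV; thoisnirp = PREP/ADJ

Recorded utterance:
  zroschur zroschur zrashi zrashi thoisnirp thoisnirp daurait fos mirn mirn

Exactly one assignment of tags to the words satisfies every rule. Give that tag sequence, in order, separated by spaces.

PREP PREP ADV ADV PREP PREP NOUN ADJ VERB VERB

Candidates per position — 1:zroschur {ADV,PREP}; 2:zroschur {ADV,PREP}; 3:zrashi {ADV}; 4:zrashi {ADV}; 5:thoisnirp {PREP,ADJ}; 6:thoisnirp {PREP,ADJ}; 7:daurait {NOUN}; 8:fos {NOUN,ADJ}; 9:mirn {VERB}; 10:mirn {VERB}.
If word 1 were ADV, no tagging could satisfy rule 1; so word 1 is PREP.
If word 2 were ADV, no tagging could satisfy rule 1; so word 2 is PREP.
If word 5 were ADJ, no tagging could satisfy rule 1; so word 5 is PREP.
If word 6 were ADJ, no tagging could satisfy rule 1; so word 6 is PREP.
If word 8 were NOUN, no tagging could satisfy rule 2; so word 8 is ADJ.
So the tagging must be: PREP PREP ADV ADV PREP PREP NOUN ADJ VERB VERB.
Verifying each rule — rule 1 satisfied; rule 2 satisfied; rule 3 satisfied.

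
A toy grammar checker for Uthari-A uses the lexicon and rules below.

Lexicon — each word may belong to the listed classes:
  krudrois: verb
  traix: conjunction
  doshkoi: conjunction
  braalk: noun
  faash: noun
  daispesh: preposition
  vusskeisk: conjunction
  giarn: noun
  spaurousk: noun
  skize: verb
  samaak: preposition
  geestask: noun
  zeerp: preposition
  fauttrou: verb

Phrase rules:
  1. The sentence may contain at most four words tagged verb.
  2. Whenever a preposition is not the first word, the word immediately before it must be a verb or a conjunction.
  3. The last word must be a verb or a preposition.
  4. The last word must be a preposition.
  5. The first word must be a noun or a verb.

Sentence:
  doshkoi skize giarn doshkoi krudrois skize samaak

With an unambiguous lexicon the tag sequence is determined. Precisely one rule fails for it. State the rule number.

Fixed tagging: conjunction verb noun conjunction verb verb preposition.
Rule check: R1 holds, R2 holds, R3 holds, R4 holds, R5 violated.
Only rule 5 fails.

5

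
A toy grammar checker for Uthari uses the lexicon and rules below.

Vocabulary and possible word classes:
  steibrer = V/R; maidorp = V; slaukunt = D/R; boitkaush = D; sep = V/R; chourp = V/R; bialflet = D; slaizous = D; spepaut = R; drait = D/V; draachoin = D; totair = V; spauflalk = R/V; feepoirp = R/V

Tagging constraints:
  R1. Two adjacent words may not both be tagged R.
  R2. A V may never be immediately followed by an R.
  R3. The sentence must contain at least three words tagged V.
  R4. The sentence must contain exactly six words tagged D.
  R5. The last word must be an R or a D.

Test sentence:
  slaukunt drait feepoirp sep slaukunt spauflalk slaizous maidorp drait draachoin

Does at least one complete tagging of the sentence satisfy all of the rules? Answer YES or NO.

Candidates per position — 1:slaukunt {D,R}; 2:drait {D,V}; 3:feepoirp {R,V}; 4:sep {V,R}; 5:slaukunt {D,R}; 6:spauflalk {R,V}; 7:slaizous {D}; 8:maidorp {V}; 9:drait {D,V}; 10:draachoin {D}.
One satisfying assignment: D D R V D V D V D D.
Checking: rule 1 satisfied; rule 2 satisfied; rule 3 satisfied; rule 4 satisfied; rule 5 satisfied.

YES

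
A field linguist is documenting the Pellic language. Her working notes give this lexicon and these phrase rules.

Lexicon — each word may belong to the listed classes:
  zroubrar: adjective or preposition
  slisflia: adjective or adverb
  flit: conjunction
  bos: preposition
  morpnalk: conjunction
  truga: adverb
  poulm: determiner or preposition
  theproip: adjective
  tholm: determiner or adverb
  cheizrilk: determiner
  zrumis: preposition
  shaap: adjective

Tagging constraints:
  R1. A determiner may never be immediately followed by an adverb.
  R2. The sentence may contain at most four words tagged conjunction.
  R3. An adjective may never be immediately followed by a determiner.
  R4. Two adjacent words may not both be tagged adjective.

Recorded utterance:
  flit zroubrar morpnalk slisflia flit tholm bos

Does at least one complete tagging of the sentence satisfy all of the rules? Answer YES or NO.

YES

Candidates per position — 1:flit {conjunction}; 2:zroubrar {adjective,preposition}; 3:morpnalk {conjunction}; 4:slisflia {adjective,adverb}; 5:flit {conjunction}; 6:tholm {determiner,adverb}; 7:bos {preposition}.
One satisfying assignment: conjunction preposition conjunction adverb conjunction adverb preposition.
Checking: rule 1 satisfied; rule 2 satisfied; rule 3 satisfied; rule 4 satisfied.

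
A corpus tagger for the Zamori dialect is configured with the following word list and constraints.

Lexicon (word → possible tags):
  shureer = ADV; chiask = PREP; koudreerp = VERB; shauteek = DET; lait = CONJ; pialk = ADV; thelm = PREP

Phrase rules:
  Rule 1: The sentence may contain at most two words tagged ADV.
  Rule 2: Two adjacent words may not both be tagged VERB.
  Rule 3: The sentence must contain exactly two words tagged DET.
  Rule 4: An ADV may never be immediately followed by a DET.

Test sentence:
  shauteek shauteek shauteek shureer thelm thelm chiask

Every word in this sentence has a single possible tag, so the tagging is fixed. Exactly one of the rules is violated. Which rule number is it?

3

Fixed tagging: DET DET DET ADV PREP PREP PREP.
Checking each rule: R1 pass, R2 pass, R3 fail, R4 pass.
Only rule 3 fails.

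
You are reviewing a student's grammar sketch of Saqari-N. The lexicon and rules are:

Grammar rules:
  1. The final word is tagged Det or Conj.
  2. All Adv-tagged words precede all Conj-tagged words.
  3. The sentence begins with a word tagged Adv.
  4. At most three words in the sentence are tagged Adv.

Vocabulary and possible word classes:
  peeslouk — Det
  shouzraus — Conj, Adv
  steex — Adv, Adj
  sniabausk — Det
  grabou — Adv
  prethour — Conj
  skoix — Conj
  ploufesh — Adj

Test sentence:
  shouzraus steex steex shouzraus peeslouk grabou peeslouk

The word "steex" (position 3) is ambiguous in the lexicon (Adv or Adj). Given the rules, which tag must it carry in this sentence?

Adj

Candidates per position — 1:shouzraus {Conj,Adv}; 2:steex {Adv,Adj}; 3:steex {Adv,Adj}; 4:shouzraus {Conj,Adv}; 5:peeslouk {Det}; 6:grabou {Adv}; 7:peeslouk {Det}.
At position 1, choosing Conj makes rule 2 impossible to satisfy; hence Adv.
At position 4, choosing Conj makes rule 2 impossible to satisfy; hence Adv.
At position 2, choosing Adv makes rule 4 impossible to satisfy; hence Adj.
At position 3, choosing Adv makes rule 4 impossible to satisfy; hence Adj.
So the tagging must be: Adv Adj Adj Adv Det Adv Det.
Verifying each rule — rule 1 satisfied; rule 2 satisfied; rule 3 satisfied; rule 4 satisfied.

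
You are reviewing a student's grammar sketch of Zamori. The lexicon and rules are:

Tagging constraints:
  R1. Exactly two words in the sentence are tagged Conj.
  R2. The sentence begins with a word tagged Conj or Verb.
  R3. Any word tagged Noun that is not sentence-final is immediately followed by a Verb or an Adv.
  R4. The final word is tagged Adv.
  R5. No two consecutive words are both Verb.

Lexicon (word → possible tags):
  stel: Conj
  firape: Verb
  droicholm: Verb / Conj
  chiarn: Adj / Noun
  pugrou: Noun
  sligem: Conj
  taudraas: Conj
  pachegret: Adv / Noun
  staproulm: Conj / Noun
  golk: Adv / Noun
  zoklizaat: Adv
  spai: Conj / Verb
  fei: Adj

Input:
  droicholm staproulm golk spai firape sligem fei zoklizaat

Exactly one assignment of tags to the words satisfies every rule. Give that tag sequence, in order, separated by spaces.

Candidates per position — 1:droicholm {Verb,Conj}; 2:staproulm {Conj,Noun}; 3:golk {Adv,Noun}; 4:spai {Conj,Verb}; 5:firape {Verb}; 6:sligem {Conj}; 7:fei {Adj}; 8:zoklizaat {Adv}.
Position 4: tagging it Verb would leave rule 5 unsatisfiable, so it must be Conj.
Position 1: tagging it Conj would leave rule 1 unsatisfiable, so it must be Verb.
Position 2: tagging it Conj would leave rule 1 unsatisfiable, so it must be Noun.
Position 3: tagging it Noun would leave rule 3 unsatisfiable, so it must be Adv.
So the tagging must be: Verb Noun Adv Conj Verb Conj Adj Adv.
Check: rule 1 holds; rule 2 holds; rule 3 holds; rule 4 holds; rule 5 holds.

Verb Noun Adv Conj Verb Conj Adj Adv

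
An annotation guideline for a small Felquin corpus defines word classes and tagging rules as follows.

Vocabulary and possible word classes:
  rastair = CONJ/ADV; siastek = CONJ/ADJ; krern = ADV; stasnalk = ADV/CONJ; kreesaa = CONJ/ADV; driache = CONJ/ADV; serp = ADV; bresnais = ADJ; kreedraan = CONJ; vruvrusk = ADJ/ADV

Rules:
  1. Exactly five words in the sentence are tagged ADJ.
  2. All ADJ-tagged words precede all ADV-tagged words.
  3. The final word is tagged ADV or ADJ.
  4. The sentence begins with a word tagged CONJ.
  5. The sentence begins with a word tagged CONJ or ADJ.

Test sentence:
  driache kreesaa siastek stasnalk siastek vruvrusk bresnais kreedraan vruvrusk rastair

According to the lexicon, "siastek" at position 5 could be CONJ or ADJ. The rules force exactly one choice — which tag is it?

Candidates per position — 1:driache {CONJ,ADV}; 2:kreesaa {CONJ,ADV}; 3:siastek {CONJ,ADJ}; 4:stasnalk {ADV,CONJ}; 5:siastek {CONJ,ADJ}; 6:vruvrusk {ADJ,ADV}; 7:bresnais {ADJ}; 8:kreedraan {CONJ}; 9:vruvrusk {ADJ,ADV}; 10:rastair {CONJ,ADV}.
Position 1: tagging it ADV would leave rule 2 unsatisfiable, so it must be CONJ.
Position 2: tagging it ADV would leave rule 2 unsatisfiable, so it must be CONJ.
Position 3: tagging it CONJ would leave rule 1 unsatisfiable, so it must be ADJ.
Position 4: tagging it ADV would leave rule 2 unsatisfiable, so it must be CONJ.
Position 5: tagging it CONJ would leave rule 1 unsatisfiable, so it must be ADJ.
Position 6: tagging it ADV would leave rule 1 unsatisfiable, so it must be ADJ.
Position 9: tagging it ADV would leave rule 1 unsatisfiable, so it must be ADJ.
Position 10: tagging it CONJ would leave rule 3 unsatisfiable, so it must be ADV.
So the tagging must be: CONJ CONJ ADJ CONJ ADJ ADJ ADJ CONJ ADJ ADV.
Check: rule 1 satisfied; rule 2 satisfied; rule 3 satisfied; rule 4 satisfied; rule 5 satisfied.

ADJ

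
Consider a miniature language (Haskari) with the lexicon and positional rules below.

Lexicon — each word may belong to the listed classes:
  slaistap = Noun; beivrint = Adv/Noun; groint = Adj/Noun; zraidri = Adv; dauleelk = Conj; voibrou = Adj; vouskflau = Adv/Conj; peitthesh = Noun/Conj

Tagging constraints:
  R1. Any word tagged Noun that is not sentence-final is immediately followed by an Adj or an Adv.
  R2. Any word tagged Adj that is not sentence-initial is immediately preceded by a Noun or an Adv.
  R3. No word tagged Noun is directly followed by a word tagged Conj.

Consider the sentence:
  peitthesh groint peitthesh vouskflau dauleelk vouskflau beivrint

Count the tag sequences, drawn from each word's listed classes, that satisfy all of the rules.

Candidates per position — 1:peitthesh {Noun,Conj}; 2:groint {Adj,Noun}; 3:peitthesh {Noun,Conj}; 4:vouskflau {Adv,Conj}; 5:dauleelk {Conj}; 6:vouskflau {Adv,Conj}; 7:beivrint {Adv,Noun}.
There are 64 candidate sequences in total.
Checking each against the rules leaves 12 sequences.
Count = 12.

12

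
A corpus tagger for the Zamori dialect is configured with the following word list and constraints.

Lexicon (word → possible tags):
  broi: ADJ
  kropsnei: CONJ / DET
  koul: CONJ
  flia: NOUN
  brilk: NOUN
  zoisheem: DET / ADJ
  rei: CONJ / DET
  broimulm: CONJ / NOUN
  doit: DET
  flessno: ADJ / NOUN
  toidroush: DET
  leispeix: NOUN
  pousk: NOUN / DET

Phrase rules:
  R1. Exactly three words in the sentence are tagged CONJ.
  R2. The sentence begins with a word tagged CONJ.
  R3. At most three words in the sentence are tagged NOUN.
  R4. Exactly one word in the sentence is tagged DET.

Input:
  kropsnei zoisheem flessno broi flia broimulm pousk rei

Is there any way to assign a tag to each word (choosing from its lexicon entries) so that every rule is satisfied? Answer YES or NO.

Candidates per position — 1:kropsnei {CONJ,DET}; 2:zoisheem {DET,ADJ}; 3:flessno {ADJ,NOUN}; 4:broi {ADJ}; 5:flia {NOUN}; 6:broimulm {CONJ,NOUN}; 7:pousk {NOUN,DET}; 8:rei {CONJ,DET}.
One satisfying assignment: CONJ ADJ ADJ ADJ NOUN CONJ DET CONJ.
Rule-by-rule: rule 1 holds; rule 2 holds; rule 3 holds; rule 4 holds.

YES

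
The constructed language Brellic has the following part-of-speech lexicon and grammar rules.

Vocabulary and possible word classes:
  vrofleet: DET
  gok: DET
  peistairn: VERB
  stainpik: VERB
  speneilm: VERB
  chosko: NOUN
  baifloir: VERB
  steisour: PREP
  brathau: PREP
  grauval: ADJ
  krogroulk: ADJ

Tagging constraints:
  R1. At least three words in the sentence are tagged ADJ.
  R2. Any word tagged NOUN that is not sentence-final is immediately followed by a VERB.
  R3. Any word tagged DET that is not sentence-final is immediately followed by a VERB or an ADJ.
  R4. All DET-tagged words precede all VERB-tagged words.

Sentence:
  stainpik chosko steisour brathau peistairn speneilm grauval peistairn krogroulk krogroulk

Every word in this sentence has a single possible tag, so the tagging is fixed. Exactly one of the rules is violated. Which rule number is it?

2

Fixed tagging: VERB NOUN PREP PREP VERB VERB ADJ VERB ADJ ADJ.
Checking each rule: R1 pass, R2 fail, R3 pass, R4 pass.
Only rule 2 fails.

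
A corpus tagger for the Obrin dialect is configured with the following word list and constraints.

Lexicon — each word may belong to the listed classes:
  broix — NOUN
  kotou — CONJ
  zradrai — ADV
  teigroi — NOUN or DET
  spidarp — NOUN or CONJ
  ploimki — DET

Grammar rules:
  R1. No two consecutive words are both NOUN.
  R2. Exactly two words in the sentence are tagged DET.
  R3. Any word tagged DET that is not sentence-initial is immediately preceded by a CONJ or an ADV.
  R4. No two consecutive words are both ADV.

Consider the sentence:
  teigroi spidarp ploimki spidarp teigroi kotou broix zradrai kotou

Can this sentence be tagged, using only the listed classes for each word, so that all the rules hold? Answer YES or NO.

Candidates per position — 1:teigroi {NOUN,DET}; 2:spidarp {NOUN,CONJ}; 3:ploimki {DET}; 4:spidarp {NOUN,CONJ}; 5:teigroi {NOUN,DET}; 6:kotou {CONJ}; 7:broix {NOUN}; 8:zradrai {ADV}; 9:kotou {CONJ}.
One satisfying assignment: DET CONJ DET CONJ NOUN CONJ NOUN ADV CONJ.
Rule-by-rule: rule 1 satisfied; rule 2 satisfied; rule 3 satisfied; rule 4 satisfied.

YES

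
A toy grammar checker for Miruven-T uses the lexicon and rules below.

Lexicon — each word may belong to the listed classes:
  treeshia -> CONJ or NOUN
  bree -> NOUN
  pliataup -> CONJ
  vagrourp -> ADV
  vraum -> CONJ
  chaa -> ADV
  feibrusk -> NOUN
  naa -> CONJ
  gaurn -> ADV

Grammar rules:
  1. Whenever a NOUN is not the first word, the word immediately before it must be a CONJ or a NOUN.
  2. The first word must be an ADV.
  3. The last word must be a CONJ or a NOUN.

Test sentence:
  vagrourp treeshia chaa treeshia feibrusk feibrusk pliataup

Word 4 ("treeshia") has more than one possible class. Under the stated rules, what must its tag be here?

CONJ

Candidates per position — 1:vagrourp {ADV}; 2:treeshia {CONJ,NOUN}; 3:chaa {ADV}; 4:treeshia {CONJ,NOUN}; 5:feibrusk {NOUN}; 6:feibrusk {NOUN}; 7:pliataup {CONJ}.
Position 2: tagging it NOUN would leave rule 1 unsatisfiable, so it must be CONJ.
Position 4: tagging it NOUN would leave rule 1 unsatisfiable, so it must be CONJ.
The unique satisfying tagging is: ADV CONJ ADV CONJ NOUN NOUN CONJ.
Verifying each rule — rule 1 satisfied; rule 2 satisfied; rule 3 satisfied.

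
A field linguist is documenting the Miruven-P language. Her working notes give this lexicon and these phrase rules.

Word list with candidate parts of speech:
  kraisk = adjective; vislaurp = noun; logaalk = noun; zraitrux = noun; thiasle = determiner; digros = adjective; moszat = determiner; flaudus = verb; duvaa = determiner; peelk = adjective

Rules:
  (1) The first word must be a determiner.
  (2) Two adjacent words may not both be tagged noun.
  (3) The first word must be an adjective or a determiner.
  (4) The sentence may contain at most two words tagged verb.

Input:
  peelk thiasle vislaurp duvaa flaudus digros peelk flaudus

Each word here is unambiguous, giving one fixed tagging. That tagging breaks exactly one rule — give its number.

Fixed tagging: adjective determiner noun determiner verb adjective adjective verb.
Rule check: R1 violated, R2 holds, R3 holds, R4 holds.
Only rule 1 fails.

1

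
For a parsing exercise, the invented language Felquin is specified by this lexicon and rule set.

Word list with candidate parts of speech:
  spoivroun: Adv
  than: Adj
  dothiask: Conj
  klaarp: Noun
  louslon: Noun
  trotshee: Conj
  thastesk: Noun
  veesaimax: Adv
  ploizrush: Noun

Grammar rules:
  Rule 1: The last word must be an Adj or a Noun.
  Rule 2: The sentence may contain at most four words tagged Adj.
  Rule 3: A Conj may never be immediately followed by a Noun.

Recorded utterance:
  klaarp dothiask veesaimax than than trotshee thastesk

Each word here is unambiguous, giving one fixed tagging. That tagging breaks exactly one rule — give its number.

3

Fixed tagging: Noun Conj Adv Adj Adj Conj Noun.
Applying the rules: R1 ✓, R2 ✓, R3 ✗.
Only rule 3 fails.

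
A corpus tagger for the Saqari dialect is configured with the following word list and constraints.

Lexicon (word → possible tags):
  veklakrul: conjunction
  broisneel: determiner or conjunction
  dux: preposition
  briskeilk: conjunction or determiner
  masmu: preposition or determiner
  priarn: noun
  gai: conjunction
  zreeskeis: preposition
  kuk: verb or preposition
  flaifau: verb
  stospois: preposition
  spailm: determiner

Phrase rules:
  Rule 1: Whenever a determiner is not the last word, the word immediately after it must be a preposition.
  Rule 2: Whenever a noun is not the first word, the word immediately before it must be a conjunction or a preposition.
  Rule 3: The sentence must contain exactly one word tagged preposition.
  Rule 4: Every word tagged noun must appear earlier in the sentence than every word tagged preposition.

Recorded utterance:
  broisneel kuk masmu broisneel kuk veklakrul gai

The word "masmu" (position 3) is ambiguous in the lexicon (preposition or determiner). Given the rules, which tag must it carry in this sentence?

preposition

Candidates per position — 1:broisneel {determiner,conjunction}; 2:kuk {verb,preposition}; 3:masmu {preposition,determiner}; 4:broisneel {determiner,conjunction}; 5:kuk {verb,preposition}; 6:veklakrul {conjunction}; 7:gai {conjunction}.
Position 3: determiner is ruled out by rule 1; that leaves preposition.
Position 5: preposition is ruled out by rule 3; that leaves verb.
Position 2: preposition is ruled out by rule 3; that leaves verb.
Position 4: determiner is ruled out by rule 1; that leaves conjunction.
Position 1: determiner is ruled out by rule 1; that leaves conjunction.
That leaves exactly one tagging: conjunction verb preposition conjunction verb conjunction conjunction.
Rule-by-rule: rule 1 holds; rule 2 holds; rule 3 holds; rule 4 holds.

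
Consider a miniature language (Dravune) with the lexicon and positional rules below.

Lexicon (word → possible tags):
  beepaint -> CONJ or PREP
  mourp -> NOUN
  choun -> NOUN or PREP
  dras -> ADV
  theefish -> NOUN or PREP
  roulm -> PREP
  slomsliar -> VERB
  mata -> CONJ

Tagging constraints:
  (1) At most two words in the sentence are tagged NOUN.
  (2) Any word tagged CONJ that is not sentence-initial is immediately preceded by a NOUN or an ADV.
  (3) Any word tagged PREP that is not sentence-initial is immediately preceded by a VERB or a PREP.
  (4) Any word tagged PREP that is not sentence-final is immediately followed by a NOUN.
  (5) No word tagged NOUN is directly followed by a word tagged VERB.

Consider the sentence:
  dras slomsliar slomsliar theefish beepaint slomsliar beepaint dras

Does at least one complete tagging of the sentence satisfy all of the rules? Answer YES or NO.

Candidates per position — 1:dras {ADV}; 2:slomsliar {VERB}; 3:slomsliar {VERB}; 4:theefish {NOUN,PREP}; 5:beepaint {CONJ,PREP}; 6:slomsliar {VERB}; 7:beepaint {CONJ,PREP}; 8:dras {ADV}.
Every candidate sequence violates at least one rule; no consistent tagging exists.

NO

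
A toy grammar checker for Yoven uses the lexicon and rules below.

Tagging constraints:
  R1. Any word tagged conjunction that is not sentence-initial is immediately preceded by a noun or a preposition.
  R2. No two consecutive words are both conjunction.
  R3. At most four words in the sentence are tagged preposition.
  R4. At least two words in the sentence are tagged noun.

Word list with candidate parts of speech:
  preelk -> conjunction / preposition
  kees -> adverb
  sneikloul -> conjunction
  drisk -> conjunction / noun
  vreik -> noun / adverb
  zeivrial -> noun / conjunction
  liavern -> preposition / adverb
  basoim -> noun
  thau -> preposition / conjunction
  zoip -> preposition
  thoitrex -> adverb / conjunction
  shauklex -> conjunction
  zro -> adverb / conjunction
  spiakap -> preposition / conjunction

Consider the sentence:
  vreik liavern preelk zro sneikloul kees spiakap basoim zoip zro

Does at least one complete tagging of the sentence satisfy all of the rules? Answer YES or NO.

Candidates per position — 1:vreik {noun,adverb}; 2:liavern {preposition,adverb}; 3:preelk {conjunction,preposition}; 4:zro {adverb,conjunction}; 5:sneikloul {conjunction}; 6:kees {adverb}; 7:spiakap {preposition,conjunction}; 8:basoim {noun}; 9:zoip {preposition}; 10:zro {adverb,conjunction}.
Rule 1 cannot be satisfied by any choice of tags from the lexicon.
So there is no consistent tagging.

NO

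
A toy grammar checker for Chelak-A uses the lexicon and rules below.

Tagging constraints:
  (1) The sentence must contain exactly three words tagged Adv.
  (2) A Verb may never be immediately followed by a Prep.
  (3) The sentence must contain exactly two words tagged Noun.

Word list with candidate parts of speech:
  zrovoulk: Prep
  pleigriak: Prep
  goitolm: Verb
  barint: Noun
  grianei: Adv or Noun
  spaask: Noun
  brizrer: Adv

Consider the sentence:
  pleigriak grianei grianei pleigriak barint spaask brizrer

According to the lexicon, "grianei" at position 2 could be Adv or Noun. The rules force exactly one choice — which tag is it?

Candidates per position — 1:pleigriak {Prep}; 2:grianei {Adv,Noun}; 3:grianei {Adv,Noun}; 4:pleigriak {Prep}; 5:barint {Noun}; 6:spaask {Noun}; 7:brizrer {Adv}.
At position 2, choosing Noun makes rule 1 impossible to satisfy; hence Adv.
At position 3, choosing Noun makes rule 1 impossible to satisfy; hence Adv.
The only consistent sequence is: Prep Adv Adv Prep Noun Noun Adv.
Rule-by-rule: rule 1 ✓; rule 2 ✓; rule 3 ✓.

Adv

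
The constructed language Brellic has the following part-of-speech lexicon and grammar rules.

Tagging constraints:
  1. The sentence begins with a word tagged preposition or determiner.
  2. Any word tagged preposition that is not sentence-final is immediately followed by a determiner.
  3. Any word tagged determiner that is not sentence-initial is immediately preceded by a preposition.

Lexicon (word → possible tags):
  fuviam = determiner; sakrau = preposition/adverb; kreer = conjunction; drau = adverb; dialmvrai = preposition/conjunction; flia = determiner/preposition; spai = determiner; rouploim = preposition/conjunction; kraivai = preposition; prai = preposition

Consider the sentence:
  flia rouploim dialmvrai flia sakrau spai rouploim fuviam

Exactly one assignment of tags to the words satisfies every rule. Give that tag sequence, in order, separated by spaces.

determiner conjunction preposition determiner preposition determiner preposition determiner

Candidates per position — 1:flia {determiner,preposition}; 2:rouploim {preposition,conjunction}; 3:dialmvrai {preposition,conjunction}; 4:flia {determiner,preposition}; 5:sakrau {preposition,adverb}; 6:spai {determiner}; 7:rouploim {preposition,conjunction}; 8:fuviam {determiner}.
If word 1 were preposition, no tagging could satisfy rule 2; so word 1 is determiner.
If word 2 were preposition, no tagging could satisfy rule 2; so word 2 is conjunction.
If word 4 were preposition, no tagging could satisfy rule 2; so word 4 is determiner.
If word 5 were adverb, no tagging could satisfy rule 3; so word 5 is preposition.
If word 7 were conjunction, no tagging could satisfy rule 3; so word 7 is preposition.
If word 3 were conjunction, no tagging could satisfy rule 3; so word 3 is preposition.
The only consistent sequence is: determiner conjunction preposition determiner preposition determiner preposition determiner.
Check: rule 1 ok; rule 2 ok; rule 3 ok.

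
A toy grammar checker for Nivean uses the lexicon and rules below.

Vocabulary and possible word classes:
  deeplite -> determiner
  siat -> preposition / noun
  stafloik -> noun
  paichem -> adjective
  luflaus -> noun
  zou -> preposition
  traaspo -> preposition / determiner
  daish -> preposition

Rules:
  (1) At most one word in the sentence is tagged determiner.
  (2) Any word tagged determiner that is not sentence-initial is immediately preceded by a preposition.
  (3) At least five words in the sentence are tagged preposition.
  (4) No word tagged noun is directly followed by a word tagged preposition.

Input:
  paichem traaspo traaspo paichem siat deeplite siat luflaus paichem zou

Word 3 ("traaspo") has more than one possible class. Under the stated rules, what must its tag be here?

Candidates per position — 1:paichem {adjective}; 2:traaspo {preposition,determiner}; 3:traaspo {preposition,determiner}; 4:paichem {adjective}; 5:siat {preposition,noun}; 6:deeplite {determiner}; 7:siat {preposition,noun}; 8:luflaus {noun}; 9:paichem {adjective}; 10:zou {preposition}.
Position 2: tagging it determiner would leave rule 1 unsatisfiable, so it must be preposition.
Position 3: tagging it determiner would leave rule 1 unsatisfiable, so it must be preposition.
Position 5: tagging it noun would leave rule 2 unsatisfiable, so it must be preposition.
Position 7: tagging it noun would leave rule 3 unsatisfiable, so it must be preposition.
So the tagging must be: adjective preposition preposition adjective preposition determiner preposition noun adjective preposition.
Rule-by-rule: rule 1 holds; rule 2 holds; rule 3 holds; rule 4 holds.

preposition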